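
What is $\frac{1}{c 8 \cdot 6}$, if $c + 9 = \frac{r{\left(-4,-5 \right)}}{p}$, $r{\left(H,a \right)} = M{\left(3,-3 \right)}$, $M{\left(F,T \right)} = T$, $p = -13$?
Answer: $- \frac{13}{5472} \approx -0.0023757$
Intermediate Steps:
$r{\left(H,a \right)} = -3$
$c = - \frac{114}{13}$ ($c = -9 - \frac{3}{-13} = -9 - - \frac{3}{13} = -9 + \frac{3}{13} = - \frac{114}{13} \approx -8.7692$)
$\frac{1}{c 8 \cdot 6} = \frac{1}{\left(- \frac{114}{13}\right) 8 \cdot 6} = \frac{1}{\left(- \frac{912}{13}\right) 6} = \frac{1}{- \frac{5472}{13}} = - \frac{13}{5472}$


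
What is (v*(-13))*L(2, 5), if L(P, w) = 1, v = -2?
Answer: 26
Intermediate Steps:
(v*(-13))*L(2, 5) = -2*(-13)*1 = 26*1 = 26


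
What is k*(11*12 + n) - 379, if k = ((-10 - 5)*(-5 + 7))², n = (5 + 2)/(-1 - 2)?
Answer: 116321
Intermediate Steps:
n = -7/3 (n = 7/(-3) = 7*(-⅓) = -7/3 ≈ -2.3333)
k = 900 (k = (-15*2)² = (-30)² = 900)
k*(11*12 + n) - 379 = 900*(11*12 - 7/3) - 379 = 900*(132 - 7/3) - 379 = 900*(389/3) - 379 = 116700 - 379 = 116321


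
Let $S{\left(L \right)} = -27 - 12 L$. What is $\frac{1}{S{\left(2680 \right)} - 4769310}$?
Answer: $- \frac{1}{4801497} \approx -2.0827 \cdot 10^{-7}$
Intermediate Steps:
$\frac{1}{S{\left(2680 \right)} - 4769310} = \frac{1}{\left(-27 - 32160\right) - 4769310} = \frac{1}{-32187 - 4769310} = \frac{1}{-4801497} = - \frac{1}{4801497}$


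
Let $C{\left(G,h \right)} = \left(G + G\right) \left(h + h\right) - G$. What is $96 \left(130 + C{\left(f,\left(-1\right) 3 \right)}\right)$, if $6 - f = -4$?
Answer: $0$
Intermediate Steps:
$f = 10$ ($f = 6 - -4 = 6 + 4 = 10$)
$C{\left(G,h \right)} = - G + 4 G h$ ($C{\left(G,h \right)} = 2 G 2 h - G = 4 G h - G = - G + 4 G h$)
$96 \left(130 + C{\left(f,\left(-1\right) 3 \right)}\right) = 96 \left(130 + 10 \left(-1 + 4 \left(\left(-1\right) 3\right)\right)\right) = 96 \left(130 + 10 \left(-1 + 4 \left(-3\right)\right)\right) = 96 \left(130 + 10 \left(-1 - 12\right)\right) = 96 \left(130 + 10 \left(-13\right)\right) = 96 \left(130 - 130\right) = 96 \cdot 0 = 0$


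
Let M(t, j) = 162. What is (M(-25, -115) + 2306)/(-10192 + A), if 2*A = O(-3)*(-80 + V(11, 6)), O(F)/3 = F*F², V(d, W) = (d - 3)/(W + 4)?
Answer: -6170/17461 ≈ -0.35336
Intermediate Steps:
V(d, W) = (-3 + d)/(4 + W)
O(F) = 3*F³ (O(F) = 3*(F*F²) = 3*F³)
A = 16038/5 (A = ((3*(-3)³)*(-80 + (-3 + 11)/(4 + 6)))/2 = ((3*(-27))*(-80 + 8/10))/2 = (-81*(-80 + (⅒)*8))/2 = (-81*(-80 + ⅘))/2 = (-81*(-396/5))/2 = (½)*(32076/5) = 16038/5 ≈ 3207.6)
(M(-25, -115) + 2306)/(-10192 + A) = (162 + 2306)/(-10192 + 16038/5) = 2468/(-34922/5) = 2468*(-5/34922) = -6170/17461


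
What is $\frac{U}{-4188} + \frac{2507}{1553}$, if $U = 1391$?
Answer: $\frac{8339093}{6503964} \approx 1.2822$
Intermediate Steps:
$\frac{U}{-4188} + \frac{2507}{1553} = \frac{1391}{-4188} + \frac{2507}{1553} = 1391 \left(- \frac{1}{4188}\right) + 2507 \cdot \frac{1}{1553} = - \frac{1391}{4188} + \frac{2507}{1553} = \frac{8339093}{6503964}$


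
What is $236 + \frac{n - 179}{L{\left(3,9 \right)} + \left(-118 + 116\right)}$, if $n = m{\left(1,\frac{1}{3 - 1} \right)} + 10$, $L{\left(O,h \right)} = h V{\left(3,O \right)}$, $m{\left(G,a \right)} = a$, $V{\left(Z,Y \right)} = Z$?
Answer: $\frac{11463}{50} \approx 229.26$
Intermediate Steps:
$L{\left(O,h \right)} = 3 h$ ($L{\left(O,h \right)} = h 3 = 3 h$)
$n = \frac{21}{2}$ ($n = \frac{1}{3 - 1} + 10 = \frac{1}{2} + 10 = \frac{21}{2} \approx 10.5$)
$236 + \frac{n - 179}{L{\left(3,9 \right)} + \left(-118 + 116\right)} = 236 + \frac{\frac{21}{2} - 179}{3 \cdot 9 + \left(-118 + 116\right)} = 236 - \frac{337}{2 \left(27 - 2\right)} = 236 - \frac{337}{2 \cdot 25} = 236 - \frac{337}{50} = \frac{11463}{50}$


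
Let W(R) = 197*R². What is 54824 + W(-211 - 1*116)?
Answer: 21119837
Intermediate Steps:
54824 + W(-211 - 1*116) = 54824 + 197*(-211 - 1*116)² = 54824 + 197*(-211 - 116)² = 54824 + 197*(-327)² = 54824 + 197*106929 = 54824 + 21065013 = 21119837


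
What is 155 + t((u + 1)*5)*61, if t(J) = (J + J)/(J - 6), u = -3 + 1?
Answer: 2315/11 ≈ 210.45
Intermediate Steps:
u = -2
t(J) = 2*J/(-6 + J) (t(J) = (2*J)/(-6 + J) = 2*J/(-6 + J))
155 + t((u + 1)*5)*61 = 155 + (2*((-2 + 1)*5)/(-6 + (-2 + 1)*5))*61 = 155 + (2*(-1*5)/(-6 - 1*5))*61 = 155 + (2*(-5)/(-6 - 5))*61 = 155 + (2*(-5)/(-11))*61 = 155 + (2*(-5)*(-1/11))*61 = 155 + (10/11)*61 = 155 + 610/11 = 2315/11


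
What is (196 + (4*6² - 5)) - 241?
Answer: 94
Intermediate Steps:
(196 + (4*6² - 5)) - 241 = (196 + (4*36 - 5)) - 241 = (196 + (144 - 5)) - 241 = (196 + 139) - 241 = 335 - 241 = 94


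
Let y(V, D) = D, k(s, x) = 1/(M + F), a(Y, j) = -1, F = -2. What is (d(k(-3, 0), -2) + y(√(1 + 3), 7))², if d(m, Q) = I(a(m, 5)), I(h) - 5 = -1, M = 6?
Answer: 121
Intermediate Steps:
k(s, x) = ¼ (k(s, x) = 1/(6 - 2) = 1/4 = ¼)
I(h) = 4 (I(h) = 5 - 1 = 4)
d(m, Q) = 4
(d(k(-3, 0), -2) + y(√(1 + 3), 7))² = (4 + 7)² = 11² = 121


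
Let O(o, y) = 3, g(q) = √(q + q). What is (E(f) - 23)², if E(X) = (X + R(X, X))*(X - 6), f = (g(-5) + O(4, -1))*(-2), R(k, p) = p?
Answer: -50159 + 5904*I*√10 ≈ -50159.0 + 18670.0*I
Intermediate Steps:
g(q) = √2*√q (g(q) = √(2*q) = √2*√q)
f = -6 - 2*I*√10 (f = (√2*√(-5) + 3)*(-2) = (√2*(I*√5) + 3)*(-2) = (I*√10 + 3)*(-2) = (3 + I*√10)*(-2) = -6 - 2*I*√10 ≈ -6.0 - 6.3246*I)
E(X) = 2*X*(-6 + X) (E(X) = (X + X)*(X - 6) = (2*X)*(-6 + X) = 2*X*(-6 + X))
(E(f) - 23)² = (2*(-6 - 2*I*√10)*(-6 + (-6 - 2*I*√10)) - 23)² = (2*(-6 - 2*I*√10)*(-12 - 2*I*√10) - 23)² = (2*(-12 - 2*I*√10)*(-6 - 2*I*√10) - 23)² = (-23 + 2*(-12 - 2*I*√10)*(-6 - 2*I*√10))²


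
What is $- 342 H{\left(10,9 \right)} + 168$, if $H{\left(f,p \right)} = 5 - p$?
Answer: $1536$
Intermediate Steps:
$- 342 H{\left(10,9 \right)} + 168 = - 342 \left(5 - 9\right) + 168 = \left(-342\right) \left(-4\right) + 168 = 1368 + 168 = 1536$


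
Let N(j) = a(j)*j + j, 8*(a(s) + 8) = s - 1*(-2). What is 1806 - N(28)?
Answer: 1897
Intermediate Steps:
a(s) = -31/4 + s/8 (a(s) = -8 + (s - 1*(-2))/8 = -8 + (s + 2)/8 = -8 + (2 + s)/8 = -8 + (¼ + s/8) = -31/4 + s/8)
N(j) = j + j*(-31/4 + j/8) (N(j) = (-31/4 + j/8)*j + j = j*(-31/4 + j/8) + j = j + j*(-31/4 + j/8))
1806 - N(28) = 1806 - 28*(-54 + 28)/8 = 1806 - 28*(-26)/8 = 1806 - 1*(-91) = 1806 + 91 = 1897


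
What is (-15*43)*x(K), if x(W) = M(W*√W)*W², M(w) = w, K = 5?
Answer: -80625*√5 ≈ -1.8028e+5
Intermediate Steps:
x(W) = W^(7/2) (x(W) = (W*√W)*W² = W^(3/2)*W² = W^(7/2))
(-15*43)*x(K) = (-15*43)*5^(7/2) = -80625*√5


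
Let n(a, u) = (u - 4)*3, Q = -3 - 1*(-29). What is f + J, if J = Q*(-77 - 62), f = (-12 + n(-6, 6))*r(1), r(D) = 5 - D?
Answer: -3638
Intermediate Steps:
Q = 26 (Q = -3 + 29 = 26)
n(a, u) = -12 + 3*u (n(a, u) = (-4 + u)*3 = -12 + 3*u)
f = -24 (f = (-12 + (-12 + 3*6))*(5 - 1*1) = (-12 + (-12 + 18))*(5 - 1) = (-12 + 6)*4 = -6*4 = -24)
J = -3614 (J = 26*(-77 - 62) = 26*(-139) = -3614)
f + J = -24 - 3614 = -3638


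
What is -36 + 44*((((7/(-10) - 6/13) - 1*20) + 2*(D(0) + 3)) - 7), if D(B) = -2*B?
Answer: -65722/65 ≈ -1011.1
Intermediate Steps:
-36 + 44*((((7/(-10) - 6/13) - 1*20) + 2*(D(0) + 3)) - 7) = -36 + 44*((((7/(-10) - 6/13) - 1*20) + 2*(-2*0 + 3)) - 7) = -36 + 44*((((7*(-⅒) - 6*1/13) - 20) + 2*(0 + 3)) - 7) = -36 + 44*((((-7/10 - 6/13) - 20) + 2*3) - 7) = -36 + 44*(((-151/130 - 20) + 6) - 7) = -36 + 44*((-2751/130 + 6) - 7) = -36 + 44*(-1971/130 - 7) = -36 + 44*(-2881/130) = -36 - 63382/65 = -65722/65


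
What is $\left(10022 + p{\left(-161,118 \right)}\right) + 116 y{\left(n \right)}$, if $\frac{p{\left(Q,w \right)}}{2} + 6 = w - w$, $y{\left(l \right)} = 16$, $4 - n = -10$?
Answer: $11866$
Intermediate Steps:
$n = 14$ ($n = 4 - -10 = 4 + 10 = 14$)
$p{\left(Q,w \right)} = -12$ ($p{\left(Q,w \right)} = -12 + 2 \left(w - w\right) = -12 + 2 \cdot 0 = -12 + 0 = -12$)
$\left(10022 + p{\left(-161,118 \right)}\right) + 116 y{\left(n \right)} = \left(10022 - 12\right) + 116 \cdot 16 = 10010 + 1856 = 11866$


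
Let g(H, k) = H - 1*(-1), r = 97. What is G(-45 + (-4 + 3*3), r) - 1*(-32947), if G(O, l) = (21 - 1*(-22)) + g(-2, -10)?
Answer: 32989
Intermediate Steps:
g(H, k) = 1 + H (g(H, k) = H + 1 = 1 + H)
G(O, l) = 42 (G(O, l) = (21 - 1*(-22)) + (1 - 2) = (21 + 22) - 1 = 43 - 1 = 42)
G(-45 + (-4 + 3*3), r) - 1*(-32947) = 42 - 1*(-32947) = 42 + 32947 = 32989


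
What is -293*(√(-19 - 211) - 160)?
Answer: 46880 - 293*I*√230 ≈ 46880.0 - 4443.6*I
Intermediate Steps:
-293*(√(-19 - 211) - 160) = -293*(√(-230) - 160) = -293*(I*√230 - 160) = -293*(-160 + I*√230) = 46880 - 293*I*√230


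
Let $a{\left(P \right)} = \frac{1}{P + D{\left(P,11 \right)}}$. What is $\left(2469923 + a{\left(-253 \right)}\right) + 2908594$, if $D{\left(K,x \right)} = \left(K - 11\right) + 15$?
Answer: $\frac{2700015533}{502} \approx 5.3785 \cdot 10^{6}$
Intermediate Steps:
$D{\left(K,x \right)} = 4 + K$ ($D{\left(K,x \right)} = \left(-11 + K\right) + 15 = 4 + K$)
$a{\left(P \right)} = \frac{1}{4 + 2 P}$ ($a{\left(P \right)} = \frac{1}{P + \left(4 + P\right)} = \frac{1}{4 + 2 P}$)
$\left(2469923 + a{\left(-253 \right)}\right) + 2908594 = \left(2469923 + \frac{1}{2 \left(2 - 253\right)}\right) + 2908594 = \left(2469923 + \frac{1}{2 \left(-251\right)}\right) + 2908594 = \left(2469923 + \frac{1}{2} \left(- \frac{1}{251}\right)\right) + 2908594 = \left(2469923 - \frac{1}{502}\right) + 2908594 = \frac{1239901345}{502} + 2908594 = \frac{2700015533}{502}$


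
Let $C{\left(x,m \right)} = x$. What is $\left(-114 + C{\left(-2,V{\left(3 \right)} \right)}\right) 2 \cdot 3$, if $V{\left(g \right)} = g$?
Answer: $-696$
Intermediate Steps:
$\left(-114 + C{\left(-2,V{\left(3 \right)} \right)}\right) 2 \cdot 3 = \left(-114 - 2\right) 2 \cdot 3 = \left(-116\right) 6 = -696$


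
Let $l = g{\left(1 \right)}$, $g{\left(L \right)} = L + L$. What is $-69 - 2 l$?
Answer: $-73$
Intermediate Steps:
$g{\left(L \right)} = 2 L$
$l = 2$ ($l = 2 \cdot 1 = 2$)
$-69 - 2 l = -69 - 2 \cdot 2 = -69 - 4 = -73$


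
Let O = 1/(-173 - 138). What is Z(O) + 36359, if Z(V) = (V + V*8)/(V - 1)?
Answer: 3781339/104 ≈ 36359.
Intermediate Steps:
O = -1/311 (O = 1/(-311) = -1/311 ≈ -0.0032154)
Z(V) = 9*V/(-1 + V) (Z(V) = (V + 8*V)/(-1 + V) = (9*V)/(-1 + V) = 9*V/(-1 + V))
Z(O) + 36359 = 9*(-1/311)/(-1 - 1/311) + 36359 = 9*(-1/311)/(-312/311) + 36359 = 9*(-1/311)*(-311/312) + 36359 = 3/104 + 36359 = 3781339/104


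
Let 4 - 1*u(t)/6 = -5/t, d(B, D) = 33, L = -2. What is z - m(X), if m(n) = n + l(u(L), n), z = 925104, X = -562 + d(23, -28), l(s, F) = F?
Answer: 926162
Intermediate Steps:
u(t) = 24 + 30/t (u(t) = 24 - (-30)/t = 24 + 30/t)
X = -529 (X = -562 + 33 = -529)
m(n) = 2*n (m(n) = n + n = 2*n)
z - m(X) = 925104 - 2*(-529) = 925104 - 1*(-1058) = 925104 + 1058 = 926162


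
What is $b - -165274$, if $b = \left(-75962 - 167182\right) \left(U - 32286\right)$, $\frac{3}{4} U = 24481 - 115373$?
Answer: $37316771722$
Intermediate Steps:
$U = - \frac{363568}{3}$ ($U = \frac{4 \left(24481 - 115373\right)}{3} = \frac{4}{3} \left(-90892\right) = - \frac{363568}{3} \approx -1.2119 \cdot 10^{5}$)
$b = 37316606448$ ($b = \left(-75962 - 167182\right) \left(- \frac{363568}{3} - 32286\right) = \left(-243144\right) \left(- \frac{460426}{3}\right) = 37316606448$)
$b - -165274 = 37316606448 - -165274 = 37316606448 + 165274 = 37316771722$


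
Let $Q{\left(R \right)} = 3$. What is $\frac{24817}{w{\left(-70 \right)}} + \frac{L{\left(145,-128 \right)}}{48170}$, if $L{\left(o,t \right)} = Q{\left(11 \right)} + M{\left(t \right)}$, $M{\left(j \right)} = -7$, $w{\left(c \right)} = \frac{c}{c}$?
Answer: $\frac{597717443}{24085} \approx 24817.0$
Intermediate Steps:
$w{\left(c \right)} = 1$
$L{\left(o,t \right)} = -4$ ($L{\left(o,t \right)} = 3 - 7 = -4$)
$\frac{24817}{w{\left(-70 \right)}} + \frac{L{\left(145,-128 \right)}}{48170} = \frac{24817}{1} - \frac{4}{48170} = 24817 \cdot 1 - \frac{2}{24085} = 24817 - \frac{2}{24085} = \frac{597717443}{24085}$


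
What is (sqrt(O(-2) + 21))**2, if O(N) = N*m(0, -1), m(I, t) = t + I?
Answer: 23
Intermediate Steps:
m(I, t) = I + t
O(N) = -N (O(N) = N*(0 - 1) = N*(-1) = -N)
(sqrt(O(-2) + 21))**2 = (sqrt(-1*(-2) + 21))**2 = (sqrt(2 + 21))**2 = (sqrt(23))**2 = 23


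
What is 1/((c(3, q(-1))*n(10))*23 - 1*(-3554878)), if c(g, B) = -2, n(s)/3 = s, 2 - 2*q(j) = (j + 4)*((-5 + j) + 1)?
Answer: 1/3553498 ≈ 2.8141e-7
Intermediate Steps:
q(j) = 1 - (-4 + j)*(4 + j)/2 (q(j) = 1 - (j + 4)*((-5 + j) + 1)/2 = 1 - (4 + j)*(-4 + j)/2 = 1 - (-4 + j)*(4 + j)/2)
n(s) = 3*s
1/((c(3, q(-1))*n(10))*23 - 1*(-3554878)) = 1/(-6*10*23 - 1*(-3554878)) = 1/(-2*30*23 + 3554878) = 1/(-60*23 + 3554878) = 1/(-1380 + 3554878) = 1/3553498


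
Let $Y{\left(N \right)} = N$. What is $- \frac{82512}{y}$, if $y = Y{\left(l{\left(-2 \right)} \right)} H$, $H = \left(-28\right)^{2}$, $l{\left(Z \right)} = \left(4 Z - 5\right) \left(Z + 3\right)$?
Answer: $\frac{5157}{637} \approx 8.0958$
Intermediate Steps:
$l{\left(Z \right)} = \left(-5 + 4 Z\right) \left(3 + Z\right)$
$H = 784$
$y = -10192$ ($y = \left(-15 + 4 \left(-2\right)^{2} + 7 \left(-2\right)\right) 784 = \left(-15 + 4 \cdot 4 - 14\right) 784 = \left(-15 + 16 - 14\right) 784 = \left(-13\right) 784 = -10192$)
$- \frac{82512}{y} = - \frac{82512}{-10192} = \left(-82512\right) \left(- \frac{1}{10192}\right) = \frac{5157}{637}$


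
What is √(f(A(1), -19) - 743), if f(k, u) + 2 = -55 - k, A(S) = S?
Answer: 3*I*√89 ≈ 28.302*I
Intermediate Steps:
f(k, u) = -57 - k (f(k, u) = -2 + (-55 - k) = -57 - k)
√(f(A(1), -19) - 743) = √((-57 - 1*1) - 743) = √((-57 - 1) - 743) = √(-58 - 743) = √(-801) = 3*I*√89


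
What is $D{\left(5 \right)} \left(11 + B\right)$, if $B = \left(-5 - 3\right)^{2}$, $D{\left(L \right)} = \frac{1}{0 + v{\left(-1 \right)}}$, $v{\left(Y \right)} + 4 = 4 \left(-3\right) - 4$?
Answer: $- \frac{15}{4} \approx -3.75$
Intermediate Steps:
$v{\left(Y \right)} = -20$ ($v{\left(Y \right)} = -4 + \left(4 \left(-3\right) - 4\right) = -4 - 16 = -20$)
$D{\left(L \right)} = - \frac{1}{20}$ ($D{\left(L \right)} = \frac{1}{0 - 20} = \frac{1}{-20} = - \frac{1}{20}$)
$B = 64$ ($B = \left(-8\right)^{2} = 64$)
$D{\left(5 \right)} \left(11 + B\right) = - \frac{11 + 64}{20} = \left(- \frac{1}{20}\right) 75 = - \frac{15}{4}$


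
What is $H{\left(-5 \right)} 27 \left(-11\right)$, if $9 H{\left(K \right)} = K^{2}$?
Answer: $-825$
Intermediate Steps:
$H{\left(K \right)} = \frac{K^{2}}{9}$
$H{\left(-5 \right)} 27 \left(-11\right) = \frac{\left(-5\right)^{2}}{9} \cdot 27 \left(-11\right) = \frac{1}{9} \cdot 25 \cdot 27 \left(-11\right) = \frac{25}{9} \cdot 27 \left(-11\right) = 75 \left(-11\right) = -825$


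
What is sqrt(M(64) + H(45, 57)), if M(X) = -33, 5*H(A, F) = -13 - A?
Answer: I*sqrt(1115)/5 ≈ 6.6783*I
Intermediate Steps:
H(A, F) = -13/5 - A/5 (H(A, F) = (-13 - A)/5 = -13/5 - A/5)
sqrt(M(64) + H(45, 57)) = sqrt(-33 + (-13/5 - 1/5*45)) = sqrt(-33 + (-13/5 - 9)) = sqrt(-33 - 58/5) = sqrt(-223/5) = I*sqrt(1115)/5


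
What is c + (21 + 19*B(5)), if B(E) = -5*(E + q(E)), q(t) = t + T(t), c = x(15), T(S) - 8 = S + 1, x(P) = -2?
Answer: -2261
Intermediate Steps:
T(S) = 9 + S (T(S) = 8 + (S + 1) = 8 + (1 + S) = 9 + S)
c = -2
q(t) = 9 + 2*t (q(t) = t + (9 + t) = 9 + 2*t)
B(E) = -45 - 15*E (B(E) = -5*(E + (9 + 2*E)) = -5*(9 + 3*E) = -45 - 15*E)
c + (21 + 19*B(5)) = -2 + (21 + 19*(-45 - 15*5)) = -2 + (21 + 19*(-45 - 75)) = -2 + (21 + 19*(-120)) = -2 + (21 - 2280) = -2 - 2259 = -2261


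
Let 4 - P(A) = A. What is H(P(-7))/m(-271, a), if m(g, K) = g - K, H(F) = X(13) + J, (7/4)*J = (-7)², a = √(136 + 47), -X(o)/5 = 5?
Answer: -813/73258 + 3*√183/73258 ≈ -0.010544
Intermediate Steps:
P(A) = 4 - A
X(o) = -25 (X(o) = -5*5 = -25)
a = √183 ≈ 13.528
J = 28 (J = (4/7)*(-7)² = (4/7)*49 = 28)
H(F) = 3 (H(F) = -25 + 28 = 3)
H(P(-7))/m(-271, a) = 3/(-271 - √183)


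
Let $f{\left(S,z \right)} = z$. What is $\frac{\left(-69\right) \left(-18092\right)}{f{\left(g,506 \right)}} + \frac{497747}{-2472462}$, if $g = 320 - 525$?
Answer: $\frac{67092198539}{27197082} \approx 2466.9$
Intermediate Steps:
$g = -205$
$\frac{\left(-69\right) \left(-18092\right)}{f{\left(g,506 \right)}} + \frac{497747}{-2472462} = \frac{\left(-69\right) \left(-18092\right)}{506} + \frac{497747}{-2472462} = 1248348 \cdot \frac{1}{506} + 497747 \left(- \frac{1}{2472462}\right) = \frac{27138}{11} - \frac{497747}{2472462} = \frac{67092198539}{27197082}$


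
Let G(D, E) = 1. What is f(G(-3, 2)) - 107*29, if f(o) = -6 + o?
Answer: -3108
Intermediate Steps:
f(G(-3, 2)) - 107*29 = (-6 + 1) - 107*29 = -5 - 3103 = -3108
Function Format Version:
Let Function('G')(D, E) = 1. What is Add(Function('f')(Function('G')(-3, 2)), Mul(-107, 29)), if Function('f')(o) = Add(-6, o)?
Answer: -3108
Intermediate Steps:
Add(Function('f')(Function('G')(-3, 2)), Mul(-107, 29)) = Add(Add(-6, 1), Mul(-107, 29)) = Add(-5, -3103) = -3108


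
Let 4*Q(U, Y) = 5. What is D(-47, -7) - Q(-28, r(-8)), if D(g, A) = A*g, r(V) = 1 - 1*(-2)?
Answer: 1311/4 ≈ 327.75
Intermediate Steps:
r(V) = 3 (r(V) = 1 + 2 = 3)
Q(U, Y) = 5/4 (Q(U, Y) = (¼)*5 = 5/4)
D(-47, -7) - Q(-28, r(-8)) = -7*(-47) - 1*5/4 = 329 - 5/4 = 1311/4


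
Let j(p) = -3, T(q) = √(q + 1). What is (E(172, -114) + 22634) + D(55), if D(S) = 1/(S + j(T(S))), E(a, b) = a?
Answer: 1185913/52 ≈ 22806.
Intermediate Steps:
T(q) = √(1 + q)
D(S) = 1/(-3 + S) (D(S) = 1/(S - 3) = 1/(-3 + S))
(E(172, -114) + 22634) + D(55) = (172 + 22634) + 1/(-3 + 55) = 22806 + 1/52 = 1185913/52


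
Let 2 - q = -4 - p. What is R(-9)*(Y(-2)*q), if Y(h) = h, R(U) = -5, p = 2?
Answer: 80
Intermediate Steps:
q = 8 (q = 2 - (-4 - 1*2) = 2 - (-4 - 2) = 2 - 1*(-6) = 2 + 6 = 8)
R(-9)*(Y(-2)*q) = -(-10)*8 = -5*(-16) = 80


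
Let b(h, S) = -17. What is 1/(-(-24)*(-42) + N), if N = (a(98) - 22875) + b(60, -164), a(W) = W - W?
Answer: -1/23900 ≈ -4.1841e-5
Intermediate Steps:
a(W) = 0
N = -22892 (N = (0 - 22875) - 17 = -22875 - 17 = -22892)
1/(-(-24)*(-42) + N) = 1/(-(-24)*(-42) - 22892) = 1/(-12*(-2)*(-42) - 22892) = 1/(24*(-42) - 22892) = 1/(-1008 - 22892) = 1/(-23900) = -1/23900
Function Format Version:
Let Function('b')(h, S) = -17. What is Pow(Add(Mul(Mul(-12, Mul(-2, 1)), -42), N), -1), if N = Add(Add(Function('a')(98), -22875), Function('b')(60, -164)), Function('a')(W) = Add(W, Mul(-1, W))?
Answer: Rational(-1, 23900) ≈ -4.1841e-5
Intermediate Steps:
Function('a')(W) = 0
N = -22892 (N = Add(Add(0, -22875), -17) = Add(-22875, -17) = -22892)
Pow(Add(Mul(Mul(-12, Mul(-2, 1)), -42), N), -1) = Pow(Add(Mul(Mul(-12, Mul(-2, 1)), -42), -22892), -1) = Pow(Add(Mul(Mul(-12, -2), -42), -22892), -1) = Pow(Add(Mul(24, -42), -22892), -1) = Pow(Add(-1008, -22892), -1) = Pow(-23900, -1) = Rational(-1, 23900)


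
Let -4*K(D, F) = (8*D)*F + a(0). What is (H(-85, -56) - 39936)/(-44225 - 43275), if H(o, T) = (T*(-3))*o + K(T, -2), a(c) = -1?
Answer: 217759/350000 ≈ 0.62217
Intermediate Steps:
K(D, F) = ¼ - 2*D*F (K(D, F) = -((8*D)*F - 1)/4 = -(8*D*F - 1)/4 = -(-1 + 8*D*F)/4 = ¼ - 2*D*F)
H(o, T) = ¼ + 4*T - 3*T*o (H(o, T) = (T*(-3))*o + (¼ - 2*T*(-2)) = (-3*T)*o + (¼ + 4*T) = -3*T*o + (¼ + 4*T) = ¼ + 4*T - 3*T*o)
(H(-85, -56) - 39936)/(-44225 - 43275) = ((¼ + 4*(-56) - 3*(-56)*(-85)) - 39936)/(-44225 - 43275) = ((¼ - 224 - 14280) - 39936)/(-87500) = (-58015/4 - 39936)*(-1/87500) = -217759/4*(-1/87500) = 217759/350000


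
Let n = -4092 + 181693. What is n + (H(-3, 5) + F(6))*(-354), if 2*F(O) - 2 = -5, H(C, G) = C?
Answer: 179194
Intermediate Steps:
n = 177601
F(O) = -3/2 (F(O) = 1 + (1/2)*(-5) = 1 - 5/2 = -3/2)
n + (H(-3, 5) + F(6))*(-354) = 177601 + (-3 - 3/2)*(-354) = 177601 - 9/2*(-354) = 177601 + 1593 = 179194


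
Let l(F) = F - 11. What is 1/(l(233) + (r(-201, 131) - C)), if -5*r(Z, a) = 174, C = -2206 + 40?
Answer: 5/11766 ≈ 0.00042495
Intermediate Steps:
C = -2166
l(F) = -11 + F
r(Z, a) = -174/5 (r(Z, a) = -⅕*174 = -174/5)
1/(l(233) + (r(-201, 131) - C)) = 1/((-11 + 233) + (-174/5 - 1*(-2166))) = 1/(222 + (-174/5 + 2166)) = 1/(222 + 10656/5) = 1/(11766/5) = 5/11766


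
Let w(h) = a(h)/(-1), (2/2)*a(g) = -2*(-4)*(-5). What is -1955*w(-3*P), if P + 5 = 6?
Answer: -78200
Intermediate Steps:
P = 1 (P = -5 + 6 = 1)
a(g) = -40 (a(g) = -2*(-4)*(-5) = 8*(-5) = -40)
w(h) = 40 (w(h) = -40/(-1) = -40*(-1) = 40)
-1955*w(-3*P) = -1955*40 = -78200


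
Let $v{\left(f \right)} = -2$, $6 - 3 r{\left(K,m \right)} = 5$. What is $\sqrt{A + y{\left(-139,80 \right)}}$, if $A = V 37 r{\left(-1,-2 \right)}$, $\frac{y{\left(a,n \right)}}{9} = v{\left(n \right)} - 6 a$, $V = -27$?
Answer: $3 \sqrt{795} \approx 84.587$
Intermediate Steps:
$r{\left(K,m \right)} = \frac{1}{3}$ ($r{\left(K,m \right)} = 2 - \frac{5}{3} = \frac{1}{3}$)
$y{\left(a,n \right)} = -18 - 54 a$ ($y{\left(a,n \right)} = 9 \left(-2 - 6 a\right) = -18 - 54 a$)
$A = -333$ ($A = \left(-27\right) 37 \cdot \frac{1}{3} = \left(-999\right) \frac{1}{3} = -333$)
$\sqrt{A + y{\left(-139,80 \right)}} = \sqrt{-333 - -7488} = \sqrt{-333 + \left(-18 + 7506\right)} = \sqrt{-333 + 7488} = \sqrt{7155} = 3 \sqrt{795}$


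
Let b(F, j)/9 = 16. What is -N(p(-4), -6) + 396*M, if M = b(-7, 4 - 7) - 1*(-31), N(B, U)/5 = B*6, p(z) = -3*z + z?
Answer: 69060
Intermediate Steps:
p(z) = -2*z
b(F, j) = 144 (b(F, j) = 9*16 = 144)
N(B, U) = 30*B (N(B, U) = 5*(B*6) = 5*(6*B) = 30*B)
M = 175 (M = 144 - 1*(-31) = 144 + 31 = 175)
-N(p(-4), -6) + 396*M = -30*(-2*(-4)) + 396*175 = -30*8 + 69300 = -1*240 + 69300 = -240 + 69300 = 69060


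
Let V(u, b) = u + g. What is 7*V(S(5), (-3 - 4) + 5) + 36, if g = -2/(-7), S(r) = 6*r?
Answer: 248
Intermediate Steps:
g = 2/7 (g = -2*(-⅐) = 2/7 ≈ 0.28571)
V(u, b) = 2/7 + u (V(u, b) = u + 2/7 = 2/7 + u)
7*V(S(5), (-3 - 4) + 5) + 36 = 7*(2/7 + 6*5) + 36 = 7*(2/7 + 30) + 36 = 7*(212/7) + 36 = 212 + 36 = 248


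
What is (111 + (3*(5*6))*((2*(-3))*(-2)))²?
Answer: 1418481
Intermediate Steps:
(111 + (3*(5*6))*((2*(-3))*(-2)))² = (111 + (3*30)*(-6*(-2)))² = (111 + 90*12)² = (111 + 1080)² = 1191² = 1418481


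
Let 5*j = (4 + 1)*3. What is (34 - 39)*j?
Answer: -15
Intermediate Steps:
j = 3 (j = ((4 + 1)*3)/5 = (5*3)/5 = (1/5)*15 = 3)
(34 - 39)*j = (34 - 39)*3 = -5*3 = -15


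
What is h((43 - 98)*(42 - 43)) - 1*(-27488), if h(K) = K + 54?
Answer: 27597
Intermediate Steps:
h(K) = 54 + K
h((43 - 98)*(42 - 43)) - 1*(-27488) = (54 + (43 - 98)*(42 - 43)) - 1*(-27488) = (54 - 55*(-1)) + 27488 = (54 + 55) + 27488 = 109 + 27488 = 27597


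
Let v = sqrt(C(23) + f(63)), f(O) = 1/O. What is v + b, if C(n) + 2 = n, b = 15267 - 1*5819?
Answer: 9448 + 2*sqrt(2317)/21 ≈ 9452.6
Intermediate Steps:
b = 9448 (b = 15267 - 5819 = 9448)
C(n) = -2 + n
v = 2*sqrt(2317)/21 (v = sqrt((-2 + 23) + 1/63) = sqrt(21 + 1/63) = sqrt(1324/63) = 2*sqrt(2317)/21 ≈ 4.5843)
v + b = 2*sqrt(2317)/21 + 9448 = 9448 + 2*sqrt(2317)/21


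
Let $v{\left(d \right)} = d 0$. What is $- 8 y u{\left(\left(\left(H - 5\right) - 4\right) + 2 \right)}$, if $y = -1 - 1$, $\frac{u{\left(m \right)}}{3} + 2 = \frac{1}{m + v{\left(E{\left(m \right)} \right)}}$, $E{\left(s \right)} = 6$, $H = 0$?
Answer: $- \frac{720}{7} \approx -102.86$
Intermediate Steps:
$v{\left(d \right)} = 0$
$u{\left(m \right)} = -6 + \frac{3}{m}$ ($u{\left(m \right)} = -6 + \frac{3}{m + 0} = -6 + \frac{3}{m}$)
$y = -2$
$- 8 y u{\left(\left(\left(H - 5\right) - 4\right) + 2 \right)} = \left(-8\right) \left(-2\right) \left(-6 + \frac{3}{\left(\left(0 - 5\right) - 4\right) + 2}\right) = 16 \left(-6 + \frac{3}{\left(-5 - 4\right) + 2}\right) = 16 \left(-6 + \frac{3}{-9 + 2}\right) = 16 \left(-6 + \frac{3}{-7}\right) = 16 \left(-6 + 3 \left(- \frac{1}{7}\right)\right) = 16 \left(-6 - \frac{3}{7}\right) = 16 \left(- \frac{45}{7}\right) = - \frac{720}{7}$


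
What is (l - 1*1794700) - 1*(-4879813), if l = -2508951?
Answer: 576162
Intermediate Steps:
(l - 1*1794700) - 1*(-4879813) = (-2508951 - 1*1794700) - 1*(-4879813) = (-2508951 - 1794700) + 4879813 = -4303651 + 4879813 = 576162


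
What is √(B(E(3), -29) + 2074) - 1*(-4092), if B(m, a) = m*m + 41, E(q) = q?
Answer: 4092 + 6*√59 ≈ 4138.1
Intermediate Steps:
B(m, a) = 41 + m² (B(m, a) = m² + 41 = 41 + m²)
√(B(E(3), -29) + 2074) - 1*(-4092) = √((41 + 3²) + 2074) - 1*(-4092) = √((41 + 9) + 2074) + 4092 = √(50 + 2074) + 4092 = √2124 + 4092 = 6*√59 + 4092 = 4092 + 6*√59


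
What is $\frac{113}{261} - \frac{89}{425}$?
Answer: $\frac{24796}{110925} \approx 0.22354$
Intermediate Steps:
$\frac{113}{261} - \frac{89}{425} = \frac{24796}{110925}$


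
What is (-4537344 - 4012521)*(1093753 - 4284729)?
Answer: 27282414018240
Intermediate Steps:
(-4537344 - 4012521)*(1093753 - 4284729) = -8549865*(-3190976) = 27282414018240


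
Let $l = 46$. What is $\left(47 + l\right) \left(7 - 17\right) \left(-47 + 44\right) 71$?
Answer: $198090$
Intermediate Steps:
$\left(47 + l\right) \left(7 - 17\right) \left(-47 + 44\right) 71 = \left(47 + 46\right) \left(7 - 17\right) \left(-47 + 44\right) 71 = 93 \left(\left(-10\right) \left(-3\right)\right) 71 = 93 \cdot 30 \cdot 71 = 2790 \cdot 71 = 198090$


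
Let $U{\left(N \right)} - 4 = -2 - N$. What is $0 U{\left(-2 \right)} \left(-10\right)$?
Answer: $0$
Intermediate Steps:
$U{\left(N \right)} = 2 - N$ ($U{\left(N \right)} = 4 - \left(2 + N\right) = 2 - N$)
$0 U{\left(-2 \right)} \left(-10\right) = 0 \left(2 - -2\right) \left(-10\right) = 0 \left(2 + 2\right) \left(-10\right) = 0 \cdot 4 \left(-10\right) = 0 \left(-10\right) = 0$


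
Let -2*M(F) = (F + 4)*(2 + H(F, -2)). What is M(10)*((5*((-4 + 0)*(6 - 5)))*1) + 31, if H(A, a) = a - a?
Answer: 311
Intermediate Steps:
H(A, a) = 0
M(F) = -4 - F (M(F) = -(F + 4)*(2 + 0)/2 = -(4 + F)*2/2 = -(8 + 2*F)/2 = -4 - F)
M(10)*((5*((-4 + 0)*(6 - 5)))*1) + 31 = (-4 - 1*10)*((5*((-4 + 0)*(6 - 5)))*1) + 31 = (-4 - 10)*((5*(-4*1))*1) + 31 = -14*5*(-4) + 31 = -(-280) + 31 = -14*(-20) + 31 = 280 + 31 = 311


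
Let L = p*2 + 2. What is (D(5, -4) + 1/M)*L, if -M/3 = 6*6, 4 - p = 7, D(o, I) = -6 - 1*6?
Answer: 1297/27 ≈ 48.037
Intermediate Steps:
D(o, I) = -12 (D(o, I) = -6 - 6 = -12)
p = -3 (p = 4 - 1*7 = 4 - 7 = -3)
M = -108 (M = -18*6 = -3*36 = -108)
L = -4 (L = -3*2 + 2 = -6 + 2 = -4)
(D(5, -4) + 1/M)*L = (-12 + 1/(-108))*(-4) = (-12 - 1/108)*(-4) = -1297/108*(-4) = 1297/27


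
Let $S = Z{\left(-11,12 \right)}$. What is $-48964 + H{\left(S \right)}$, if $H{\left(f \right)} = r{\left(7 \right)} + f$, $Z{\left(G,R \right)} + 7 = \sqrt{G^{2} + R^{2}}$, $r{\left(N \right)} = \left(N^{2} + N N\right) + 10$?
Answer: $-48863 + \sqrt{265} \approx -48847.0$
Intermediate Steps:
$r{\left(N \right)} = 10 + 2 N^{2}$ ($r{\left(N \right)} = \left(N^{2} + N^{2}\right) + 10 = 2 N^{2} + 10 = 10 + 2 N^{2}$)
$Z{\left(G,R \right)} = -7 + \sqrt{G^{2} + R^{2}}$
$S = -7 + \sqrt{265}$ ($S = -7 + \sqrt{\left(-11\right)^{2} + 12^{2}} = -7 + \sqrt{121 + 144} = -7 + \sqrt{265} \approx 9.2788$)
$H{\left(f \right)} = 108 + f$ ($H{\left(f \right)} = \left(10 + 2 \cdot 7^{2}\right) + f = \left(10 + 2 \cdot 49\right) + f = \left(10 + 98\right) + f = 108 + f$)
$-48964 + H{\left(S \right)} = -48964 + \left(108 - \left(7 - \sqrt{265}\right)\right) = -48964 + \left(101 + \sqrt{265}\right) = -48863 + \sqrt{265}$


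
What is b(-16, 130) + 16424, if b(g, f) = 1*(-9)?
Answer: 16415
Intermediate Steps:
b(g, f) = -9
b(-16, 130) + 16424 = -9 + 16424 = 16415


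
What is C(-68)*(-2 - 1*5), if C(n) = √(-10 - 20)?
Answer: -7*I*√30 ≈ -38.341*I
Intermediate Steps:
C(n) = I*√30 (C(n) = √(-30) = I*√30)
C(-68)*(-2 - 1*5) = (I*√30)*(-2 - 1*5) = (I*√30)*(-2 - 5) = (I*√30)*(-7) = -7*I*√30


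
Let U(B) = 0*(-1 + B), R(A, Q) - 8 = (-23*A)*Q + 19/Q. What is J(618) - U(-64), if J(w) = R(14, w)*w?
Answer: -122974565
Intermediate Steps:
R(A, Q) = 8 + 19/Q - 23*A*Q (R(A, Q) = 8 + ((-23*A)*Q + 19/Q) = 8 + (-23*A*Q + 19/Q) = 8 + (19/Q - 23*A*Q) = 8 + 19/Q - 23*A*Q)
U(B) = 0
J(w) = w*(8 - 322*w + 19/w) (J(w) = (8 + 19/w - 23*14*w)*w = (8 + 19/w - 322*w)*w = (8 - 322*w + 19/w)*w = w*(8 - 322*w + 19/w))
J(618) - U(-64) = (19 + 2*618*(4 - 161*618)) - 1*0 = (19 + 2*618*(4 - 99498)) + 0 = (19 + 2*618*(-99494)) + 0 = (19 - 122974584) + 0 = -122974565 + 0 = -122974565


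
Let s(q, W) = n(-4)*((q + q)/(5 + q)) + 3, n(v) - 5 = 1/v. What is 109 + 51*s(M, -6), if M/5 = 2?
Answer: 585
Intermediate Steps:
M = 10 (M = 5*2 = 10)
n(v) = 5 + 1/v
s(q, W) = 3 + 19*q/(2*(5 + q)) (s(q, W) = (5 + 1/(-4))*((q + q)/(5 + q)) + 3 = (5 - ¼)*((2*q)/(5 + q)) + 3 = 19*(2*q/(5 + q))/4 + 3 = 19*q/(2*(5 + q)) + 3 = 3 + 19*q/(2*(5 + q)))
109 + 51*s(M, -6) = 109 + 51*(5*(6 + 5*10)/(2*(5 + 10))) = 109 + 51*((5/2)*(6 + 50)/15) = 109 + 51*((5/2)*(1/15)*56) = 109 + 51*(28/3) = 109 + 476 = 585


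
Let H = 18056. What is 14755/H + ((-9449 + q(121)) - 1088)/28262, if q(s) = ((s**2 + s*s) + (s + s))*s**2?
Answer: 3902564635621/255149336 ≈ 15295.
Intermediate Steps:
q(s) = s**2*(2*s + 2*s**2) (q(s) = ((s**2 + s**2) + 2*s)*s**2 = (2*s**2 + 2*s)*s**2 = (2*s + 2*s**2)*s**2 = s**2*(2*s + 2*s**2))
14755/H + ((-9449 + q(121)) - 1088)/28262 = 14755/18056 + ((-9449 + 2*121**3*(1 + 121)) - 1088)/28262 = 14755*(1/18056) + ((-9449 + 2*1771561*122) - 1088)*(1/28262) = 14755/18056 + ((-9449 + 432260884) - 1088)*(1/28262) = 14755/18056 + (432251435 - 1088)*(1/28262) = 14755/18056 + 432250347*(1/28262) = 14755/18056 + 432250347/28262 = 3902564635621/255149336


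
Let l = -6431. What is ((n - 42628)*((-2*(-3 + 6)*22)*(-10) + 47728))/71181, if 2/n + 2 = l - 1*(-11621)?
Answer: -2711791108244/92321757 ≈ -29373.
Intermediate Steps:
n = 1/2594 (n = 2/(-2 + (-6431 - 1*(-11621))) = 2/(-2 + (-6431 + 11621)) = 2/(-2 + 5190) = 2/5188 = 2*(1/5188) = 1/2594 ≈ 0.00038551)
((n - 42628)*((-2*(-3 + 6)*22)*(-10) + 47728))/71181 = ((1/2594 - 42628)*((-2*(-3 + 6)*22)*(-10) + 47728))/71181 = -110577031*((-2*3*22)*(-10) + 47728)/2594*(1/71181) = -110577031*(-6*22*(-10) + 47728)/2594*(1/71181) = -110577031*(-132*(-10) + 47728)/2594*(1/71181) = -110577031*(1320 + 47728)/2594*(1/71181) = -110577031/2594*49048*(1/71181) = -2711791108244/1297*1/71181 = -2711791108244/92321757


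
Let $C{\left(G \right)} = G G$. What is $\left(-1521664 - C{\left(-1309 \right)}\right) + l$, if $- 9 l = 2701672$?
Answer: $- \frac{31817977}{9} \approx -3.5353 \cdot 10^{6}$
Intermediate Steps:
$C{\left(G \right)} = G^{2}$
$l = - \frac{2701672}{9}$ ($l = \left(- \frac{1}{9}\right) 2701672 = - \frac{2701672}{9} \approx -3.0019 \cdot 10^{5}$)
$\left(-1521664 - C{\left(-1309 \right)}\right) + l = \left(-1521664 - \left(-1309\right)^{2}\right) - \frac{2701672}{9} = \left(-1521664 - 1713481\right) - \frac{2701672}{9} = -3235145 - \frac{2701672}{9} = - \frac{31817977}{9}$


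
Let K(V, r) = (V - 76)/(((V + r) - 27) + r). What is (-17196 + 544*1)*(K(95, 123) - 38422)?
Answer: 100448935414/157 ≈ 6.3980e+8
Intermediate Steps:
K(V, r) = (-76 + V)/(-27 + V + 2*r) (K(V, r) = (-76 + V)/((-27 + V + r) + r) = (-76 + V)/(-27 + V + 2*r))
(-17196 + 544*1)*(K(95, 123) - 38422) = (-17196 + 544*1)*((-76 + 95)/(-27 + 95 + 2*123) - 38422) = (-17196 + 544)*(19/(-27 + 95 + 246) - 38422) = -16652*(19/314 - 38422) = -16652*(-12064489/314) = 100448935414/157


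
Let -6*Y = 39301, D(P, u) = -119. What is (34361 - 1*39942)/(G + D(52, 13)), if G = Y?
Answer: 33486/40015 ≈ 0.83684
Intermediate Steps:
Y = -39301/6 (Y = -⅙*39301 = -39301/6 ≈ -6550.2)
G = -39301/6 ≈ -6550.2
(34361 - 1*39942)/(G + D(52, 13)) = (34361 - 1*39942)/(-39301/6 - 119) = (34361 - 39942)/(-40015/6) = -5581*(-6/40015) = 33486/40015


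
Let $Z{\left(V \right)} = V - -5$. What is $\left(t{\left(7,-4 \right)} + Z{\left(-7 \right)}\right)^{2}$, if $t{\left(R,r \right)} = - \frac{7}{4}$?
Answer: $\frac{225}{16} \approx 14.063$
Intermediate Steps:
$t{\left(R,r \right)} = - \frac{7}{4}$ ($t{\left(R,r \right)} = \left(-7\right) \frac{1}{4} = - \frac{7}{4}$)
$Z{\left(V \right)} = 5 + V$ ($Z{\left(V \right)} = V + 5 = 5 + V$)
$\left(t{\left(7,-4 \right)} + Z{\left(-7 \right)}\right)^{2} = \left(- \frac{7}{4} + \left(5 - 7\right)\right)^{2} = \left(- \frac{7}{4} - 2\right)^{2} = \left(- \frac{15}{4}\right)^{2} = \frac{225}{16}$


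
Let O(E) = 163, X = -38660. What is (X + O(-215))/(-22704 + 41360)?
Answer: -38497/18656 ≈ -2.0635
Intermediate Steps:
(X + O(-215))/(-22704 + 41360) = (-38660 + 163)/(-22704 + 41360) = -38497/18656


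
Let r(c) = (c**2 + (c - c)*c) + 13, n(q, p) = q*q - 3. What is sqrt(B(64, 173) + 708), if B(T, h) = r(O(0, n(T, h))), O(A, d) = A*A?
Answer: sqrt(721) ≈ 26.851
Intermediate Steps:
n(q, p) = -3 + q**2 (n(q, p) = q**2 - 3 = -3 + q**2)
O(A, d) = A**2
r(c) = 13 + c**2 (r(c) = (c**2 + 0*c) + 13 = (c**2 + 0) + 13 = c**2 + 13 = 13 + c**2)
B(T, h) = 13 (B(T, h) = 13 + (0**2)**2 = 13 + 0**2 = 13 + 0 = 13)
sqrt(B(64, 173) + 708) = sqrt(13 + 708) = sqrt(721)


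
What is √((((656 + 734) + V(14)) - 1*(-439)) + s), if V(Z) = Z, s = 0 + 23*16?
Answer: √2211 ≈ 47.021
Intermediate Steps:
s = 368 (s = 0 + 368 = 368)
√((((656 + 734) + V(14)) - 1*(-439)) + s) = √((((656 + 734) + 14) - 1*(-439)) + 368) = √(((1390 + 14) + 439) + 368) = √((1404 + 439) + 368) = √(1843 + 368) = √2211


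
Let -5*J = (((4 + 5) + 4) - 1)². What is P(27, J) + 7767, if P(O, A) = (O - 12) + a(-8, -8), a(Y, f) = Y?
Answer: 7774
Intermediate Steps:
J = -144/5 (J = -(((4 + 5) + 4) - 1)²/5 = -((9 + 4) - 1)²/5 = -(13 - 1)²/5 = -⅕*12² = -⅕*144 = -144/5 ≈ -28.800)
P(O, A) = -20 + O (P(O, A) = (O - 12) - 8 = (-12 + O) - 8 = -20 + O)
P(27, J) + 7767 = (-20 + 27) + 7767 = 7 + 7767 = 7774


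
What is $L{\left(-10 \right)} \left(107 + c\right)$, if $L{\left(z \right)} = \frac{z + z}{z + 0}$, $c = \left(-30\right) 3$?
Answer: $34$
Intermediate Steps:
$c = -90$
$L{\left(z \right)} = 2$ ($L{\left(z \right)} = \frac{2 z}{z} = 2$)
$L{\left(-10 \right)} \left(107 + c\right) = 2 \left(107 - 90\right) = 2 \cdot 17 = 34$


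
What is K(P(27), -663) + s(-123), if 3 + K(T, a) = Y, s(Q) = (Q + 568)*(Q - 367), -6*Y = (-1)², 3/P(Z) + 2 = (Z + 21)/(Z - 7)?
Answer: -1308319/6 ≈ -2.1805e+5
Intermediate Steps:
P(Z) = 3/(-2 + (21 + Z)/(-7 + Z)) (P(Z) = 3/(-2 + (Z + 21)/(Z - 7)) = 3/(-2 + (21 + Z)/(-7 + Z)))
Y = -⅙ (Y = -⅙*(-1)² = -⅙*1 = -⅙ ≈ -0.16667)
s(Q) = (-367 + Q)*(568 + Q) (s(Q) = (568 + Q)*(-367 + Q) = (-367 + Q)*(568 + Q))
K(T, a) = -19/6 (K(T, a) = -3 - ⅙ = -19/6)
K(P(27), -663) + s(-123) = -19/6 + (-208456 + (-123)² + 201*(-123)) = -19/6 + (-208456 + 15129 - 24723) = -19/6 - 218050 = -1308319/6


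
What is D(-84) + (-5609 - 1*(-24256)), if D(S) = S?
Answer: 18563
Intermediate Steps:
D(-84) + (-5609 - 1*(-24256)) = -84 + (-5609 - 1*(-24256)) = -84 + (-5609 + 24256) = -84 + 18647 = 18563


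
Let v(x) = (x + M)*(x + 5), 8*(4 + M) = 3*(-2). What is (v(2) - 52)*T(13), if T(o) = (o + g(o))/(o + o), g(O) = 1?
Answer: -1995/52 ≈ -38.365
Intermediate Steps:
M = -19/4 (M = -4 + (3*(-2))/8 = -4 + (⅛)*(-6) = -4 - ¾ = -19/4 ≈ -4.7500)
T(o) = (1 + o)/(2*o) (T(o) = (o + 1)/(o + o) = (1 + o)/((2*o)) = (1 + o)*(1/(2*o)) = (1 + o)/(2*o))
v(x) = (5 + x)*(-19/4 + x) (v(x) = (x - 19/4)*(x + 5) = (-19/4 + x)*(5 + x) = (5 + x)*(-19/4 + x))
(v(2) - 52)*T(13) = ((-95/4 + 2² + (¼)*2) - 52)*((½)*(1 + 13)/13) = ((-95/4 + 4 + ½) - 52)*((½)*(1/13)*14) = (-77/4 - 52)*(7/13) = -285/4*7/13 = -1995/52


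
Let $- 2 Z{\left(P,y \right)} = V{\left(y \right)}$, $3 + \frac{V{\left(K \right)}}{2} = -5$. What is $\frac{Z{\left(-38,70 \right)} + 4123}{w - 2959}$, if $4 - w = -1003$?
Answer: $- \frac{4131}{1952} \approx -2.1163$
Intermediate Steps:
$w = 1007$ ($w = 4 - -1003 = 4 + 1003 = 1007$)
$V{\left(K \right)} = -16$ ($V{\left(K \right)} = -6 + 2 \left(-5\right) = -6 - 10 = -16$)
$Z{\left(P,y \right)} = 8$ ($Z{\left(P,y \right)} = \left(- \frac{1}{2}\right) \left(-16\right) = 8$)
$\frac{Z{\left(-38,70 \right)} + 4123}{w - 2959} = \frac{8 + 4123}{1007 - 2959} = \frac{4131}{-1952} = 4131 \left(- \frac{1}{1952}\right) = - \frac{4131}{1952}$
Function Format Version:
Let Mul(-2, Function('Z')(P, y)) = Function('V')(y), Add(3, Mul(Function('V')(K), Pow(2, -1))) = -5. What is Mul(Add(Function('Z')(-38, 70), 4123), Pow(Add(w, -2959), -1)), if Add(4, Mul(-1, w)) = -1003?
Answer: Rational(-4131, 1952) ≈ -2.1163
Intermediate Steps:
w = 1007 (w = Add(4, Mul(-1, -1003)) = Add(4, 1003) = 1007)
Function('V')(K) = -16 (Function('V')(K) = Add(-6, Mul(2, -5)) = Add(-6, -10) = -16)
Function('Z')(P, y) = 8 (Function('Z')(P, y) = Mul(Rational(-1, 2), -16) = 8)
Mul(Add(Function('Z')(-38, 70), 4123), Pow(Add(w, -2959), -1)) = Mul(Add(8, 4123), Pow(Add(1007, -2959), -1)) = Mul(4131, Pow(-1952, -1)) = Mul(4131, Rational(-1, 1952)) = Rational(-4131, 1952)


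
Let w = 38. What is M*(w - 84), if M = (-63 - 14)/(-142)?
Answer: -1771/71 ≈ -24.944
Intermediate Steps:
M = 77/142 (M = -77*(-1/142) = 77/142 ≈ 0.54225)
M*(w - 84) = 77*(38 - 84)/142 = (77/142)*(-46) = -1771/71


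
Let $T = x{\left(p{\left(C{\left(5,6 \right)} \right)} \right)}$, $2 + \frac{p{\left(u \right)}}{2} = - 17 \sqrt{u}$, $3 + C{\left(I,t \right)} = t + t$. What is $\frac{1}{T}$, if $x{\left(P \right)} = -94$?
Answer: $- \frac{1}{94} \approx -0.010638$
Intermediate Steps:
$C{\left(I,t \right)} = -3 + 2 t$ ($C{\left(I,t \right)} = -3 + \left(t + t\right) = -3 + 2 t$)
$p{\left(u \right)} = -4 - 34 \sqrt{u}$ ($p{\left(u \right)} = -4 + 2 \left(- 17 \sqrt{u}\right) = -4 - 34 \sqrt{u}$)
$T = -94$
$\frac{1}{T} = \frac{1}{-94} = - \frac{1}{94}$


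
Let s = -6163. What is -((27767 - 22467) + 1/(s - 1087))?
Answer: -38424999/7250 ≈ -5300.0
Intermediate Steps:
-((27767 - 22467) + 1/(s - 1087)) = -((27767 - 22467) + 1/(-6163 - 1087)) = -(5300 + 1/(-7250)) = -(5300 - 1/7250) = -1*38424999/7250 = -38424999/7250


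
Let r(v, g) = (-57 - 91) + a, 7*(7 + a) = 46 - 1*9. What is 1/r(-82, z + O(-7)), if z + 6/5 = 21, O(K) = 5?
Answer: -7/1048 ≈ -0.0066794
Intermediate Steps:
z = 99/5 (z = -6/5 + 21 = 99/5 ≈ 19.800)
a = -12/7 (a = -7 + (46 - 1*9)/7 = -7 + (46 - 9)/7 = -7 + (1/7)*37 = -7 + 37/7 = -12/7 ≈ -1.7143)
r(v, g) = -1048/7 (r(v, g) = (-57 - 91) - 12/7 = -148 - 12/7 = -1048/7)
1/r(-82, z + O(-7)) = 1/(-1048/7) = -7/1048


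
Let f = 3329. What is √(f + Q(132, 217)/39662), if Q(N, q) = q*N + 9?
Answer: √5237900593562/39662 ≈ 57.704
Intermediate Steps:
Q(N, q) = 9 + N*q (Q(N, q) = N*q + 9 = 9 + N*q)
√(f + Q(132, 217)/39662) = √(3329 + (9 + 132*217)/39662) = √(3329 + (9 + 28644)*(1/39662)) = √(3329 + 28653*(1/39662)) = √(3329 + 28653/39662) = √(132063451/39662) = √5237900593562/39662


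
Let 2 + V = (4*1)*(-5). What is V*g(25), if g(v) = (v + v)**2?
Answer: -55000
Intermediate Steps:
g(v) = 4*v**2 (g(v) = (2*v)**2 = 4*v**2)
V = -22 (V = -2 + (4*1)*(-5) = -2 + 4*(-5) = -2 - 20 = -22)
V*g(25) = -88*25**2 = -88*625 = -22*2500 = -55000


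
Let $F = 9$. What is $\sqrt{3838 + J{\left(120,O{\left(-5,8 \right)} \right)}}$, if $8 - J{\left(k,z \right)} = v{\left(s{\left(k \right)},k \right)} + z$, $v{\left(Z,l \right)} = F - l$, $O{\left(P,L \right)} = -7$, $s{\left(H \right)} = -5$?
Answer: $2 \sqrt{991} \approx 62.96$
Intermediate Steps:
$v{\left(Z,l \right)} = 9 - l$
$J{\left(k,z \right)} = -1 + k - z$ ($J{\left(k,z \right)} = 8 - \left(\left(9 - k\right) + z\right) = 8 - \left(9 + z - k\right) = -1 + k - z$)
$\sqrt{3838 + J{\left(120,O{\left(-5,8 \right)} \right)}} = \sqrt{3838 - -126} = \sqrt{3838 + \left(-1 + 120 + 7\right)} = \sqrt{3838 + 126} = \sqrt{3964} = 2 \sqrt{991}$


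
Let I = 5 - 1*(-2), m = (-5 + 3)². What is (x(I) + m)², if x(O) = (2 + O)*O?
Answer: 4489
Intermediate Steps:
m = 4 (m = (-2)² = 4)
I = 7 (I = 5 + 2 = 7)
x(O) = O*(2 + O)
(x(I) + m)² = (7*(2 + 7) + 4)² = (7*9 + 4)² = (63 + 4)² = 67² = 4489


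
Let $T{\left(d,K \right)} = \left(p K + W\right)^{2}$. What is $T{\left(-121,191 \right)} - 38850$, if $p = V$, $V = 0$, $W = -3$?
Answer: $-38841$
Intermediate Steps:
$p = 0$
$T{\left(d,K \right)} = 9$ ($T{\left(d,K \right)} = \left(0 K - 3\right)^{2} = \left(0 - 3\right)^{2} = \left(-3\right)^{2} = 9$)
$T{\left(-121,191 \right)} - 38850 = 9 - 38850 = -38841$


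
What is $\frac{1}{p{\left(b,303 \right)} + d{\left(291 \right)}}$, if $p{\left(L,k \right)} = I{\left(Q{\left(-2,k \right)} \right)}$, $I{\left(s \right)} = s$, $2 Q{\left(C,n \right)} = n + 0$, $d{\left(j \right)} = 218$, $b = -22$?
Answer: $\frac{2}{739} \approx 0.0027064$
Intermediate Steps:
$Q{\left(C,n \right)} = \frac{n}{2}$ ($Q{\left(C,n \right)} = \frac{n + 0}{2} = \frac{n}{2}$)
$p{\left(L,k \right)} = \frac{k}{2}$
$\frac{1}{p{\left(b,303 \right)} + d{\left(291 \right)}} = \frac{1}{\frac{1}{2} \cdot 303 + 218} = \frac{1}{\frac{303}{2} + 218} = \frac{1}{\frac{739}{2}} = \frac{2}{739}$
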